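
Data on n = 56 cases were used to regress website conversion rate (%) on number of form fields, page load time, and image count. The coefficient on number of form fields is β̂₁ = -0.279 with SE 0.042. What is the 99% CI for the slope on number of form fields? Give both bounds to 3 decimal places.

df = n − k − 1 = 56 − 3 − 1 = 52.
t* = t_{0.005, 52} = 2.673734.
Margin = t* × SE = 2.673734 × 0.042 = 0.11230.
CI: -0.279 ± 0.11230 → (-0.391, -0.167).
With 99% confidence, each one-unit increase in number of form fields is associated with a change of between -0.391 and -0.167 % in website conversion rate, holding the other predictors fixed.

(-0.391, -0.167)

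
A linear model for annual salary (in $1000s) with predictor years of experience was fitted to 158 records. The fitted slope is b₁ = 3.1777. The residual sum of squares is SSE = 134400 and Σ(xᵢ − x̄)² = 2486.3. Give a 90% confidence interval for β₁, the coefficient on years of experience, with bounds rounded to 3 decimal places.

MSE = SSE/(n − 2) = 134400/156 = 861.538.
SE(b₁) = √(MSE/Sₓₓ) = √(861.538/2486.3) = 0.588655.
df = n − 2 = 156.
t* = t_{0.05, 156} = 1.65468.
Margin = t* × SE = 1.65468 × 0.588655 = 0.97404.
CI: 3.1777 ± 0.97404 → (2.204, 4.152).
With 90% confidence, each one-unit increase in years of experience is associated with a change of between 2.204 and 4.152 $1000s in annual salary.

(2.204, 4.152)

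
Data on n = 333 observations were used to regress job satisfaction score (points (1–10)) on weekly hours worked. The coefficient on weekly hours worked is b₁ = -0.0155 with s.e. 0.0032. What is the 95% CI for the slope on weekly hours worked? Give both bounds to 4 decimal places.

df = n − 2 = 333 − 2 = 331.
t* = t_{0.025, 331} = 1.967157.
Margin = t* × SE = 1.967157 × 0.0032 = 0.006295.
CI: -0.0155 ± 0.006295 → (-0.0218, -0.0092).
With 95% confidence, each one-unit increase in weekly hours worked is associated with a change of between -0.0218 and -0.0092 points (1–10) in job satisfaction score.

(-0.0218, -0.0092)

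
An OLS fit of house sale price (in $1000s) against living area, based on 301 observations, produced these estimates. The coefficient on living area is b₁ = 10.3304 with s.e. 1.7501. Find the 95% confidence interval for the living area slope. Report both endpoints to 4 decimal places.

df = n − 2 = 301 − 2 = 299.
t* = t_{0.025, 299} = 1.96793.
Margin = t* × SE = 1.96793 × 1.7501 = 3.444074.
CI: 10.3304 ± 3.444074 → (6.8863, 13.7745).
With 95% confidence, each one-unit increase in living area is associated with a change of between 6.8863 and 13.7745 $1000s in house sale price.

(6.8863, 13.7745)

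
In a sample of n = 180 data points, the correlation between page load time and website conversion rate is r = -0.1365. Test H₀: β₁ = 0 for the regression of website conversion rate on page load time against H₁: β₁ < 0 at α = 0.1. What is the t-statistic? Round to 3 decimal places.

t = r·√(n − 2)/√(1 − r²) = -0.1365·√178/√0.981368 = -1.838.
df = n − 2 = 178.
One-sided p ≈ 0.0338, which is < 0.1, so reject H₀.
There is evidence of a linear association between page load time and website conversion rate.

t = -1.838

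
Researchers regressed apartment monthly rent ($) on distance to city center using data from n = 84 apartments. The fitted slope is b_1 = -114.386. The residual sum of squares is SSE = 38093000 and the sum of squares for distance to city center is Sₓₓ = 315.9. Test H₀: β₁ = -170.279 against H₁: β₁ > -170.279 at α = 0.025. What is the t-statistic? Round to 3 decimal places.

t = 1.458

MSE = SSE/(n − 2) = 38093000/82 = 464549.
SE(b_1) = √(MSE/Sₓₓ) = √(464549/315.9) = 38.3478.
t = (-114.386 − (-170.279)) / 38.3478 = 1.458.
df = n − 2 = 82.
One-sided p ≈ 0.0744, which is ≥ 0.025, so fail to reject H₀.
The data do not give significant evidence that the true slope on distance to city center exceeds -170.279 $ per unit.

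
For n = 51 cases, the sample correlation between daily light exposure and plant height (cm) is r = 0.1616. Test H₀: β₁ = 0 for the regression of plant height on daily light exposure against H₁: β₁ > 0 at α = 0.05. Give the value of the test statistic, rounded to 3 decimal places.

t = 1.146

t = r·√(n − 2)/√(1 − r²) = 0.1616·√49/√0.973885 = 1.146.
df = n − 2 = 49.
One-sided p ≈ 0.1286, which is ≥ 0.05, so fail to reject H₀.
The data do not give significant evidence of a linear association between daily light exposure and plant height.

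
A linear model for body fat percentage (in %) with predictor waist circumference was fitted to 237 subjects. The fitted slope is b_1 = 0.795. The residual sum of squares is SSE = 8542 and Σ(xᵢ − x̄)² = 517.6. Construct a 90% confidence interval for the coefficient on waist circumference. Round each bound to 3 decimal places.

(0.357, 1.233)

MSE = SSE/(n − 2) = 8542/235 = 36.3489.
SE(b_1) = √(MSE/Sₓₓ) = √(36.3489/517.6) = 0.265002.
df = n − 2 = 235.
t* = t_{0.05, 235} = 1.651364.
Margin = t* × SE = 1.651364 × 0.265002 = 0.43761.
CI: 0.795 ± 0.43761 → (0.357, 1.233).
With 90% confidence, each one-unit increase in waist circumference is associated with a change of between 0.357 and 1.233 % in body fat percentage.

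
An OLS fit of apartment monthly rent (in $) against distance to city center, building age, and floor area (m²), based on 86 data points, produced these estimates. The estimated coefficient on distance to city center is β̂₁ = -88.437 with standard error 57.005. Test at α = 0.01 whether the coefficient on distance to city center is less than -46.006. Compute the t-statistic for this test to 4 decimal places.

t = -0.7443

H₀: β₁ = -46.006 vs H₁: β₁ < -46.006.
t = (β̂₁ − β₁⁰)/SE = (-88.437 − (-46.006)) / 57.005 = -0.7443.
df = n − k − 1 = 86 − 3 − 1 = 82.
One-sided p ≈ 0.2294, which is ≥ 0.01, so fail to reject H₀.
The data do not give significant evidence that the true slope on distance to city center is below -46.006 $ per unit, holding the other predictors fixed.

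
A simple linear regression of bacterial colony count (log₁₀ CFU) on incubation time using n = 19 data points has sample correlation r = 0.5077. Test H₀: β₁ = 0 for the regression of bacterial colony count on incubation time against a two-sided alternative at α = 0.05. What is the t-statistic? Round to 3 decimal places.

t = r·√(n − 2)/√(1 − r²) = 0.5077·√17/√0.742241 = 2.430.
df = n − 2 = 17.
Two-sided p ≈ 0.0265, which is < 0.05, so reject H₀.
There is evidence of a linear association between incubation time and bacterial colony count.

t = 2.430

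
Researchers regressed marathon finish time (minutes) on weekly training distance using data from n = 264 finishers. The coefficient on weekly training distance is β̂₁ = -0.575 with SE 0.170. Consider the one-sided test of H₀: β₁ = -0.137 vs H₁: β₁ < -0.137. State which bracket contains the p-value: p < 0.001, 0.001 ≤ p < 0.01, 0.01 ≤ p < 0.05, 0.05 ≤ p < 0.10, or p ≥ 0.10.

0.001 ≤ p < 0.01

t = (-0.575 − (-0.137)) / 0.170 = -2.576.
df = n − 2 = 264 − 2 = 262.
One-sided p = P(T_{262} < t) ≈ 0.0053.
So 0.001 ≤ p < 0.01.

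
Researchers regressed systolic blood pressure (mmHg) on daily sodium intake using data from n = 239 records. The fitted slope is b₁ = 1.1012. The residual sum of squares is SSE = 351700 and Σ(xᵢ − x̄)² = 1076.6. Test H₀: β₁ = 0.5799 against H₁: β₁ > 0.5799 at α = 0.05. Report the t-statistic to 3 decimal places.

MSE = SSE/(n − 2) = 351700/237 = 1483.97.
SE(b₁) = √(MSE/Sₓₓ) = √(1483.97/1076.6) = 1.17405.
t = (1.1012 − 0.5799) / 1.17405 = 0.444.
df = n − 2 = 237.
One-sided p ≈ 0.3287, which is ≥ 0.05, so fail to reject H₀.
The data do not give significant evidence that the true slope on daily sodium intake exceeds 0.5799 mmHg per unit.

t = 0.444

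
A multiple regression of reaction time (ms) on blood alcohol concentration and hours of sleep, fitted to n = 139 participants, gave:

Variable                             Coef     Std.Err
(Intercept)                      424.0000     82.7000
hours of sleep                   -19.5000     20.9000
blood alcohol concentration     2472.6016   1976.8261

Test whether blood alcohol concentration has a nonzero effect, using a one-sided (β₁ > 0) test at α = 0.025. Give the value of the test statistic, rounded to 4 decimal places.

Read off: b = 2472.6016, SE = 1976.8261 for blood alcohol concentration.
H₀: β₁ = 0 vs H₁: β₁ > 0.
t = 2472.6016 / 1976.8261 = 1.2508.
df = n − k − 1 = 139 − 2 − 1 = 136.
One-sided p ≈ 0.1066, which is ≥ 0.025, so fail to reject H₀.
The data do not give significant evidence that the true slope on blood alcohol concentration is positive, holding the other predictors fixed.

t = 1.2508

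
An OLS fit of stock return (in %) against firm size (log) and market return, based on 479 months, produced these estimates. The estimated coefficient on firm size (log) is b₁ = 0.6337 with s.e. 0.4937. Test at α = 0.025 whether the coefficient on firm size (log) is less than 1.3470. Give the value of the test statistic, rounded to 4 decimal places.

t = -1.4448

H₀: β₁ = 1.3470 vs H₁: β₁ < 1.3470.
t = (b₁ − β₁⁰)/SE = (0.6337 − 1.3470) / 0.4937 = -1.4448.
df = n − k − 1 = 479 − 2 − 1 = 476.
One-sided p ≈ 0.0746, which is ≥ 0.025, so fail to reject H₀.
The data do not give significant evidence that the true slope on firm size (log) is below 1.3470 % per unit, holding the other predictors fixed.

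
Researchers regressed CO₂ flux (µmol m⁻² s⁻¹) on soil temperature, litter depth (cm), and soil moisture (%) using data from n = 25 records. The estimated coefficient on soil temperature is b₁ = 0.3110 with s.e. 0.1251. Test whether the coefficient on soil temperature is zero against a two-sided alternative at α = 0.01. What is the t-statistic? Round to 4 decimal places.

t = 2.4860

H₀: β₁ = 0 vs H₁: β₁ ≠ 0.
t = (b₁ − β₁⁰)/SE = 0.3110 / 0.1251 = 2.4860.
df = n − k − 1 = 25 − 3 − 1 = 21.
Two-sided p ≈ 0.0214, which is ≥ 0.01, so fail to reject H₀.
The data do not give significant evidence of an association between soil temperature and CO₂ flux, after adjusting for the other predictors.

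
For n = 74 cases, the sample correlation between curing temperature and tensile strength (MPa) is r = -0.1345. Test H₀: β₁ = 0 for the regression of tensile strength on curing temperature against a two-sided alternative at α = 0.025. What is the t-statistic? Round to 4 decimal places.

t = r·√(n − 2)/√(1 − r²) = -0.1345·√72/√0.98191 = -1.1517.
df = n − 2 = 72.
Two-sided p ≈ 0.2532, which is ≥ 0.025, so fail to reject H₀.
The data do not give significant evidence of a linear association between curing temperature and tensile strength.

t = -1.1517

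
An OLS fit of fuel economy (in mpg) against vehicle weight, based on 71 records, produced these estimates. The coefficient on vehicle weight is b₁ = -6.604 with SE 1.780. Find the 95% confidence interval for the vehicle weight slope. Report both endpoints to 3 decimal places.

(-10.155, -3.053)

df = n − 2 = 71 − 2 = 69.
t* = t_{0.025, 69} = 1.994945.
Margin = t* × SE = 1.994945 × 1.780 = 3.55100.
CI: -6.604 ± 3.55100 → (-10.155, -3.053).
With 95% confidence, each one-unit increase in vehicle weight is associated with a change of between -10.155 and -3.053 mpg in fuel economy.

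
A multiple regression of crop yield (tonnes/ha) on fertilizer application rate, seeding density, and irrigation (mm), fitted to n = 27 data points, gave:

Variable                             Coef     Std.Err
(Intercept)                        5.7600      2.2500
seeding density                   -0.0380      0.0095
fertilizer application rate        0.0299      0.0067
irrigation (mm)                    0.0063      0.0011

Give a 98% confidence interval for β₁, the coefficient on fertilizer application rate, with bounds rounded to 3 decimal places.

(0.013, 0.047)

Read off: b = 0.0299, SE = 0.0067 for fertilizer application rate.
df = n − k − 1 = 27 − 3 − 1 = 23.
t* = t_{0.01, 23} = 2.499867.
Margin = t* × SE = 2.499867 × 0.0067 = 0.01675.
CI: 0.0299 ± 0.01675 → (0.013, 0.047).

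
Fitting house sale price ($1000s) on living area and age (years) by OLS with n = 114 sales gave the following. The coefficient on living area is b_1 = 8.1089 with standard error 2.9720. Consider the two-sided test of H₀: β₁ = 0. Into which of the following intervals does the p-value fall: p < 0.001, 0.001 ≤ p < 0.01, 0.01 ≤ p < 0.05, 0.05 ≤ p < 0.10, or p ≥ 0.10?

0.001 ≤ p < 0.01

t = 8.1089 / 2.9720 = 2.728.
df = n − k − 1 = 114 − 2 − 1 = 111.
Two-sided p = 2·P(T_{111} > |t|) ≈ 0.0074.
So 0.001 ≤ p < 0.01.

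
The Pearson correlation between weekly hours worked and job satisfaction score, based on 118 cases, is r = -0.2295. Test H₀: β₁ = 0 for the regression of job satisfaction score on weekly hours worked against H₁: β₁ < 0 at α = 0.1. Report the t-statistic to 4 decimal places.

t = r·√(n − 2)/√(1 − r²) = -0.2295·√116/√0.94733 = -2.5396.
df = n − 2 = 116.
One-sided p ≈ 0.0062, which is < 0.1, so reject H₀.
There is evidence of a linear association between weekly hours worked and job satisfaction score.

t = -2.5396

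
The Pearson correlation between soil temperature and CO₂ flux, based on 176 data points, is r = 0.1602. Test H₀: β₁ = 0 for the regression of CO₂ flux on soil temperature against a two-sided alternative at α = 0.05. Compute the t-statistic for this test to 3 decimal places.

t = r·√(n − 2)/√(1 − r²) = 0.1602·√174/√0.974336 = 2.141.
df = n − 2 = 174.
Two-sided p ≈ 0.0337, which is < 0.05, so reject H₀.
There is evidence of a linear association between soil temperature and CO₂ flux.

t = 2.141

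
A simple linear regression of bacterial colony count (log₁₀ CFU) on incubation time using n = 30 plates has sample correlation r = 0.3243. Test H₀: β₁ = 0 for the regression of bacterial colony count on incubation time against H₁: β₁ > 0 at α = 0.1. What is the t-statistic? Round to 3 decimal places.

t = r·√(n − 2)/√(1 − r²) = 0.3243·√28/√0.89483 = 1.814.
df = n − 2 = 28.
One-sided p ≈ 0.0402, which is < 0.1, so reject H₀.
There is evidence of a linear association between incubation time and bacterial colony count.

t = 1.814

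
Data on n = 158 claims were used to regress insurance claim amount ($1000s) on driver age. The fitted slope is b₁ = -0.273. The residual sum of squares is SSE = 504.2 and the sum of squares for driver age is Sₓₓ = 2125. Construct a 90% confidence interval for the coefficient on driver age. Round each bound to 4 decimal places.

MSE = SSE/(n − 2) = 504.2/156 = 3.23205.
SE(b₁) = √(MSE/Sₓₓ) = √(3.23205/2125) = 0.0389996.
df = n − 2 = 156.
t* = t_{0.05, 156} = 1.65468.
Margin = t* × SE = 1.65468 × 0.0389996 = 0.064532.
CI: -0.273 ± 0.064532 → (-0.3375, -0.2085).
With 90% confidence, each one-unit increase in driver age is associated with a change of between -0.3375 and -0.2085 $1000s in insurance claim amount.

(-0.3375, -0.2085)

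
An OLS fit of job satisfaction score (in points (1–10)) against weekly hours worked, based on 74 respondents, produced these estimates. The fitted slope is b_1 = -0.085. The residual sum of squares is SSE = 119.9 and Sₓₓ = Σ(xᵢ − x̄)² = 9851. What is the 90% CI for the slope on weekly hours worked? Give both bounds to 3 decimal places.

(-0.107, -0.063)

MSE = SSE/(n − 2) = 119.9/72 = 1.66528.
SE(b_1) = √(MSE/Sₓₓ) = √(1.66528/9851) = 0.0130018.
df = n − 2 = 72.
t* = t_{0.05, 72} = 1.666294.
Margin = t* × SE = 1.666294 × 0.0130018 = 0.02166.
CI: -0.085 ± 0.02166 → (-0.107, -0.063).
With 90% confidence, each one-unit increase in weekly hours worked is associated with a change of between -0.107 and -0.063 points (1–10) in job satisfaction score.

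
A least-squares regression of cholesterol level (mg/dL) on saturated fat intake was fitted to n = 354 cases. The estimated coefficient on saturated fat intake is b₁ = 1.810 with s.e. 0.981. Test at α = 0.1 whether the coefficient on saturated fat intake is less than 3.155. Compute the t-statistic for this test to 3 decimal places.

t = -1.371

H₀: β₁ = 3.155 vs H₁: β₁ < 3.155.
t = (b₁ − β₁⁰)/SE = (1.810 − 3.155) / 0.981 = -1.371.
df = n − 2 = 354 − 2 = 352.
One-sided p ≈ 0.0856, which is < 0.1, so reject H₀.
There is evidence that the true slope on saturated fat intake is below 3.155 mg/dL per unit.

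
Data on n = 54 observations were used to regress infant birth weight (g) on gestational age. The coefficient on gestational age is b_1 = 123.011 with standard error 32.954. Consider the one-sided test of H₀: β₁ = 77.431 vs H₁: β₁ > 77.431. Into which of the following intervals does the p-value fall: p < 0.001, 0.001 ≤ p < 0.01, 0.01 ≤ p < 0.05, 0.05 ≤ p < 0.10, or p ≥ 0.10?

0.05 ≤ p < 0.10

t = (123.011 − 77.431) / 32.954 = 1.383.
df = n − 2 = 54 − 2 = 52.
One-sided p = P(T_{52} > t) ≈ 0.0863.
So 0.05 ≤ p < 0.10.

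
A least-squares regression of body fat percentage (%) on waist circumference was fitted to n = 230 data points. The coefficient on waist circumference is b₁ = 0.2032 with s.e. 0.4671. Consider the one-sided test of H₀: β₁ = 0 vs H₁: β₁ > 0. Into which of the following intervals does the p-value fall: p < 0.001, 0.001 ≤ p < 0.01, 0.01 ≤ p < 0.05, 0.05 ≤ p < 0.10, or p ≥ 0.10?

p ≥ 0.10

t = 0.2032 / 0.4671 = 0.435.
df = n − 2 = 230 − 2 = 228.
One-sided p = P(T_{228} > t) ≈ 0.3320.
So p ≥ 0.10.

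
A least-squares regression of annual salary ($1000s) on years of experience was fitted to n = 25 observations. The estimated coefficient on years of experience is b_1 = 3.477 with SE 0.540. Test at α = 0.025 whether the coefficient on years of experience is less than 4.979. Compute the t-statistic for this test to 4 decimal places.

H₀: β₁ = 4.979 vs H₁: β₁ < 4.979.
t = (b_1 − β₁⁰)/SE = (3.477 − 4.979) / 0.540 = -2.7815.
df = n − 2 = 25 − 2 = 23.
One-sided p ≈ 0.0053, which is < 0.025, so reject H₀.
There is evidence that the true slope on years of experience is below 4.979 $1000s per unit.

t = -2.7815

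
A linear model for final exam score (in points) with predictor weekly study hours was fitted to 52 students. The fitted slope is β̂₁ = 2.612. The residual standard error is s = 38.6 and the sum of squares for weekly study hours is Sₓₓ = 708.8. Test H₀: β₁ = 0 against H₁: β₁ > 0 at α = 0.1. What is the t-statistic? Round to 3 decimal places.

SE(β̂₁) = s/√Sₓₓ = 38.6/√708.8 = 1.44986.
t = 2.612 / 1.44986 = 1.802.
df = n − 2 = 50.
One-sided p ≈ 0.0388, which is < 0.1, so reject H₀.
There is evidence that the true slope on weekly study hours is positive.

t = 1.802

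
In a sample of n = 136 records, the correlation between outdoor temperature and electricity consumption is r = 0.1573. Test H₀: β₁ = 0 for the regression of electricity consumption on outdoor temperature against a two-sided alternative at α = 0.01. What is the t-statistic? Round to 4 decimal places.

t = r·√(n − 2)/√(1 − r²) = 0.1573·√134/√0.975257 = 1.8438.
df = n − 2 = 134.
Two-sided p ≈ 0.0674, which is ≥ 0.01, so fail to reject H₀.
The data do not give significant evidence of a linear association between outdoor temperature and electricity consumption.

t = 1.8438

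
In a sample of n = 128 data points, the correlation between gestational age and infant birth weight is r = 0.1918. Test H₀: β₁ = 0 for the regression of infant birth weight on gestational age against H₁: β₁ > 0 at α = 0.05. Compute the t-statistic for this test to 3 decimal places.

t = 2.194

t = r·√(n − 2)/√(1 − r²) = 0.1918·√126/√0.963213 = 2.194.
df = n − 2 = 126.
One-sided p ≈ 0.0150, which is < 0.05, so reject H₀.
There is evidence of a linear association between gestational age and infant birth weight.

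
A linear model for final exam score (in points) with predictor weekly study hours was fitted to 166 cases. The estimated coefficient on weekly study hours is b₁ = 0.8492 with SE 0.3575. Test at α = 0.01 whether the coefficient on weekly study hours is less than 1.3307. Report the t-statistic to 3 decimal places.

t = -1.347

H₀: β₁ = 1.3307 vs H₁: β₁ < 1.3307.
t = (b₁ − β₁⁰)/SE = (0.8492 − 1.3307) / 0.3575 = -1.347.
df = n − 2 = 166 − 2 = 164.
One-sided p ≈ 0.0899, which is ≥ 0.01, so fail to reject H₀.
The data do not give significant evidence that the true slope on weekly study hours is below 1.3307 points per unit.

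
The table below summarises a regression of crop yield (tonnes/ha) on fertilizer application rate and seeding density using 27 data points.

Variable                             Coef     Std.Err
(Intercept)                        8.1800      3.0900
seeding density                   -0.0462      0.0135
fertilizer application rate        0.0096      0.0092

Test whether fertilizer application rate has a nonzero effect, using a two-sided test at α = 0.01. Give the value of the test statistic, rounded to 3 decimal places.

t = 1.043

Read off: b = 0.0096, SE = 0.0092 for fertilizer application rate.
H₀: β₁ = 0 vs H₁: β₁ ≠ 0.
t = 0.0096 / 0.0092 = 1.043.
df = n − k − 1 = 27 − 2 − 1 = 24.
Two-sided p ≈ 0.3071, which is ≥ 0.01, so fail to reject H₀.
The data do not give significant evidence of an association between fertilizer application rate and crop yield, after adjusting for the other predictors.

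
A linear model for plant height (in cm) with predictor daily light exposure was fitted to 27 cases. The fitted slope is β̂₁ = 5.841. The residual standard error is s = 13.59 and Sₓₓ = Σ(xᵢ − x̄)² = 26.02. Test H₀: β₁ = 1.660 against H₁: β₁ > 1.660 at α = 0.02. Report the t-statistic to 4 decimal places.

t = 1.5693

SE(β̂₁) = s/√Sₓₓ = 13.59/√26.02 = 2.66419.
t = (5.841 − 1.660) / 2.66419 = 1.5693.
df = n − 2 = 25.
One-sided p ≈ 0.0646, which is ≥ 0.02, so fail to reject H₀.
The data do not give significant evidence that the true slope on daily light exposure exceeds 1.660 cm per unit.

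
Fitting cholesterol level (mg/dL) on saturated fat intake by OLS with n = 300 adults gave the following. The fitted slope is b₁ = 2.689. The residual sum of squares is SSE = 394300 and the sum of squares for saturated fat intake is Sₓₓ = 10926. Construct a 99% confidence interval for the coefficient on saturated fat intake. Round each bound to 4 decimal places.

(1.7868, 3.5912)

MSE = SSE/(n − 2) = 394300/298 = 1323.15.
SE(b₁) = √(MSE/Sₓₓ) = √(1323.15/10926) = 0.347996.
df = n − 2 = 298.
t* = t_{0.005, 298} = 2.592428.
Margin = t* × SE = 2.592428 × 0.347996 = 0.902155.
CI: 2.689 ± 0.902155 → (1.7868, 3.5912).
With 99% confidence, each one-unit increase in saturated fat intake is associated with a change of between 1.7868 and 3.5912 mg/dL in cholesterol level.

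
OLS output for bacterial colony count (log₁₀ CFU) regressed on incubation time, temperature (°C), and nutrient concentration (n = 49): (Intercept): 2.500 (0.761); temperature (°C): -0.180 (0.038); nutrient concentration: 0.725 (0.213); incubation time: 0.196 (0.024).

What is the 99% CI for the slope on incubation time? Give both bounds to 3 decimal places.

Read off: b = 0.196, SE = 0.024 for incubation time.
df = n − k − 1 = 49 − 3 − 1 = 45.
t* = t_{0.005, 45} = 2.689585.
Margin = t* × SE = 2.689585 × 0.024 = 0.06455.
CI: 0.196 ± 0.06455 → (0.131, 0.261).

(0.131, 0.261)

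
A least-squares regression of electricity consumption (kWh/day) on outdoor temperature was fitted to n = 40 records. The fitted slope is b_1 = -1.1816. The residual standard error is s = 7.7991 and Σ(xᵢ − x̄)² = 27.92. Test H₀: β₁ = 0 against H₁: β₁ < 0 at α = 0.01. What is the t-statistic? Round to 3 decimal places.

t = -0.801

SE(b_1) = s/√Sₓₓ = 7.7991/√27.92 = 1.476.
t = -1.1816 / 1.476 = -0.801.
df = n − 2 = 38.
One-sided p ≈ 0.2142, which is ≥ 0.01, so fail to reject H₀.
The data do not give significant evidence that the true slope on outdoor temperature is negative.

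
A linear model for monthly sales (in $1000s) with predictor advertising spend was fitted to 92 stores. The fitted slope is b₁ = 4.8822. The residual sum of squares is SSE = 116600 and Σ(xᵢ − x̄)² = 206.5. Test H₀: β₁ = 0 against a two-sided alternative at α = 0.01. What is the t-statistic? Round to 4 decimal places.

MSE = SSE/(n − 2) = 116600/90 = 1295.56.
SE(b₁) = √(MSE/Sₓₓ) = √(1295.56/206.5) = 2.50477.
t = 4.8822 / 2.50477 = 1.9492.
df = n − 2 = 90.
Two-sided p ≈ 0.0544, which is ≥ 0.01, so fail to reject H₀.
The data do not give significant evidence of an association between advertising spend and monthly sales.

t = 1.9492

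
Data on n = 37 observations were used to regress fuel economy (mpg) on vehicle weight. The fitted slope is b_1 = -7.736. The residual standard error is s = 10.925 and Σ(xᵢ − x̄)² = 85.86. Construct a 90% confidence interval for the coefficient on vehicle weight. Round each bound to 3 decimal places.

(-9.728, -5.744)

SE(b_1) = s/√Sₓₓ = 10.925/√85.86 = 1.17903.
df = n − 2 = 35.
t* = t_{0.05, 35} = 1.689572.
Margin = t* × SE = 1.689572 × 1.17903 = 1.99206.
CI: -7.736 ± 1.99206 → (-9.728, -5.744).
With 90% confidence, each one-unit increase in vehicle weight is associated with a change of between -9.728 and -5.744 mpg in fuel economy.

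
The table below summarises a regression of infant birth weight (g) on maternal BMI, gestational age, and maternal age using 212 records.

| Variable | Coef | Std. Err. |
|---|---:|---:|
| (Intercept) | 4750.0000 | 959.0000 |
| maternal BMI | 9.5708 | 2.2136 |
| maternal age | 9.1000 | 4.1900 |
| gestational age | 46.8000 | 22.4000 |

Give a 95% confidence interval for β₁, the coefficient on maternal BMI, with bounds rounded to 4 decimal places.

(5.2068, 13.9348)

Read off: b = 9.5708, SE = 2.2136 for maternal BMI.
df = n − k − 1 = 212 − 3 − 1 = 208.
t* = t_{0.025, 208} = 1.971435.
Margin = t* × SE = 1.971435 × 2.2136 = 4.363968.
CI: 9.5708 ± 4.363968 → (5.2068, 13.9348).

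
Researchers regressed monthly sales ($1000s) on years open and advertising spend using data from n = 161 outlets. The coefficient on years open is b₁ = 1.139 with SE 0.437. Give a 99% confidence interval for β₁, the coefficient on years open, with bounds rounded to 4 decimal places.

df = n − k − 1 = 161 − 2 − 1 = 158.
t* = t_{0.005, 158} = 2.607304.
Margin = t* × SE = 2.607304 × 0.437 = 1.139392.
CI: 1.139 ± 1.139392 → (-0.0004, 2.2784).
With 99% confidence, each one-unit increase in years open is associated with a change of between -0.0004 and 2.2784 $1000s in monthly sales, holding the other predictors fixed.

(-0.0004, 2.2784)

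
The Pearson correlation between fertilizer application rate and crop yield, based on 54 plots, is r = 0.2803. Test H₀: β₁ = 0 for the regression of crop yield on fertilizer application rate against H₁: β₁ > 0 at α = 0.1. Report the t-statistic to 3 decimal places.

t = r·√(n − 2)/√(1 − r²) = 0.2803·√52/√0.921432 = 2.106.
df = n − 2 = 52.
One-sided p ≈ 0.0200, which is < 0.1, so reject H₀.
There is evidence of a linear association between fertilizer application rate and crop yield.

t = 2.106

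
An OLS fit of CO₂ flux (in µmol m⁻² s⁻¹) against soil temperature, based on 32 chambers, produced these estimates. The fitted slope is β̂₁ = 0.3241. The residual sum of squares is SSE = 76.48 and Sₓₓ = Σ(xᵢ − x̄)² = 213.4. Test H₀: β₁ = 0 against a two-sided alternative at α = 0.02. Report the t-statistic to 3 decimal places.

t = 2.965

MSE = SSE/(n − 2) = 76.48/30 = 2.54933.
SE(β̂₁) = √(MSE/Sₓₓ) = √(2.54933/213.4) = 0.109299.
t = 0.3241 / 0.109299 = 2.965.
df = n − 2 = 30.
Two-sided p ≈ 0.0059, which is < 0.02, so reject H₀.
There is evidence that soil temperature is associated with CO₂ flux.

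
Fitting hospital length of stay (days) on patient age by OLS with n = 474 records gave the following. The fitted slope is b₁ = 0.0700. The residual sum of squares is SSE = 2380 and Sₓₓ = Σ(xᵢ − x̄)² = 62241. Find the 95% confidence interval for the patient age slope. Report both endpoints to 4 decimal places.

(0.0523, 0.0877)

MSE = SSE/(n − 2) = 2380/472 = 5.04237.
SE(b₁) = √(MSE/Sₓₓ) = √(5.04237/62241) = 0.00900076.
df = n − 2 = 472.
t* = t_{0.025, 472} = 1.965003.
Margin = t* × SE = 1.965003 × 0.00900076 = 0.017687.
CI: 0.0700 ± 0.017687 → (0.0523, 0.0877).
With 95% confidence, each one-unit increase in patient age is associated with a change of between 0.0523 and 0.0877 days in hospital length of stay.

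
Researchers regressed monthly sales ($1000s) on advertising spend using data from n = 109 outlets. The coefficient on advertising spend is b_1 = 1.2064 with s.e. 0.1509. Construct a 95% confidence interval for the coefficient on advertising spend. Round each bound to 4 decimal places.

(0.9073, 1.5055)

df = n − 2 = 109 − 2 = 107.
t* = t_{0.025, 107} = 1.982383.
Margin = t* × SE = 1.982383 × 0.1509 = 0.299142.
CI: 1.2064 ± 0.299142 → (0.9073, 1.5055).
With 95% confidence, each one-unit increase in advertising spend is associated with a change of between 0.9073 and 1.5055 $1000s in monthly sales.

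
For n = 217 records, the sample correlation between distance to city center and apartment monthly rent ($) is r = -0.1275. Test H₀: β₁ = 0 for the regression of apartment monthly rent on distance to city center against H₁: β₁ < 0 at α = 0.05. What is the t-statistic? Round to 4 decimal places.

t = r·√(n − 2)/√(1 − r²) = -0.1275·√215/√0.983744 = -1.8849.
df = n − 2 = 215.
One-sided p ≈ 0.0304, which is < 0.05, so reject H₀.
There is evidence of a linear association between distance to city center and apartment monthly rent.

t = -1.8849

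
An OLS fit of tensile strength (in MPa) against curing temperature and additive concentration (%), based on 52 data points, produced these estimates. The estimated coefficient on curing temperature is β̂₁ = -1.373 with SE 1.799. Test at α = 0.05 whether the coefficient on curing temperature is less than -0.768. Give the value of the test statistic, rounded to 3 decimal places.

t = -0.336

H₀: β₁ = -0.768 vs H₁: β₁ < -0.768.
t = (β̂₁ − β₁⁰)/SE = (-1.373 − (-0.768)) / 1.799 = -0.336.
df = n − k − 1 = 52 − 2 − 1 = 49.
One-sided p ≈ 0.3690, which is ≥ 0.05, so fail to reject H₀.
The data do not give significant evidence that the true slope on curing temperature is below -0.768 MPa per unit, holding the other predictors fixed.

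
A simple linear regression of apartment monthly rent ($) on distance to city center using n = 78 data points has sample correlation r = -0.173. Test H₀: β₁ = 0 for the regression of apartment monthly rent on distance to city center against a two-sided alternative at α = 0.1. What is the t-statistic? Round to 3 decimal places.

t = -1.531

t = r·√(n − 2)/√(1 − r²) = -0.173·√76/√0.970071 = -1.531.
df = n − 2 = 76.
Two-sided p ≈ 0.1299, which is ≥ 0.1, so fail to reject H₀.
The data do not give significant evidence of a linear association between distance to city center and apartment monthly rent.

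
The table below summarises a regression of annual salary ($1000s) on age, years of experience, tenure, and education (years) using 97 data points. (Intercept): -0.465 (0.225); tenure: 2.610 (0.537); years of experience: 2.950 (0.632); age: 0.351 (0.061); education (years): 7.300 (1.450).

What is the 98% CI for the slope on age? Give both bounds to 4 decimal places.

Read off: b = 0.351, SE = 0.061 for age.
df = n − k − 1 = 97 − 4 − 1 = 92.
t* = t_{0.01, 92} = 2.367566.
Margin = t* × SE = 2.367566 × 0.061 = 0.144422.
CI: 0.351 ± 0.144422 → (0.2066, 0.4954).

(0.2066, 0.4954)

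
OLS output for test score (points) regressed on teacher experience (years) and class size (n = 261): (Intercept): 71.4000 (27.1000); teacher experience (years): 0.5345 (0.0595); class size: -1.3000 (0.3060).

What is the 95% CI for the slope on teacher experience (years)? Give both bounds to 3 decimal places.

Read off: b = 0.5345, SE = 0.0595 for teacher experience (years).
df = n − k − 1 = 261 − 2 − 1 = 258.
t* = t_{0.025, 258} = 1.969201.
Margin = t* × SE = 1.969201 × 0.0595 = 0.11717.
CI: 0.5345 ± 0.11717 → (0.417, 0.652).

(0.417, 0.652)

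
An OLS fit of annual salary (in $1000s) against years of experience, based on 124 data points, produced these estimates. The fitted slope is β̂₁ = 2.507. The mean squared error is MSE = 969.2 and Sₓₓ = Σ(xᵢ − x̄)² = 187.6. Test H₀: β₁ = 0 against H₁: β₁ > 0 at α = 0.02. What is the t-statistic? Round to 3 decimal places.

t = 1.103

SE(β̂₁) = √(MSE/Sₓₓ) = √(969.2/187.6) = 2.27295.
t = 2.507 / 2.27295 = 1.103.
df = n − 2 = 122.
One-sided p ≈ 0.1361, which is ≥ 0.02, so fail to reject H₀.
The data do not give significant evidence that the true slope on years of experience is positive.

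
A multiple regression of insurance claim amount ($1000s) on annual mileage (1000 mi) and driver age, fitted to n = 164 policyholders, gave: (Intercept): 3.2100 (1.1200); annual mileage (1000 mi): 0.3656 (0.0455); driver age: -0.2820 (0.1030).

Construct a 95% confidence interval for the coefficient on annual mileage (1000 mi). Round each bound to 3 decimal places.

Read off: b = 0.3656, SE = 0.0455 for annual mileage (1000 mi).
df = n − k − 1 = 164 − 2 − 1 = 161.
t* = t_{0.025, 161} = 1.974808.
Margin = t* × SE = 1.974808 × 0.0455 = 0.08985.
CI: 0.3656 ± 0.08985 → (0.276, 0.455).

(0.276, 0.455)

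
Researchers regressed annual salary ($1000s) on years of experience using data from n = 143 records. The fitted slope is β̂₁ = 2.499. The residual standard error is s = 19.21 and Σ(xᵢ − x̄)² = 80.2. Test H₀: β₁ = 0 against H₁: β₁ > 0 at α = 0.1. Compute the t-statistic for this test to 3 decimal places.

t = 1.165

SE(β̂₁) = s/√Sₓₓ = 19.21/√80.2 = 2.14506.
t = 2.499 / 2.14506 = 1.165.
df = n − 2 = 141.
One-sided p ≈ 0.1230, which is ≥ 0.1, so fail to reject H₀.
The data do not give significant evidence that the true slope on years of experience is positive.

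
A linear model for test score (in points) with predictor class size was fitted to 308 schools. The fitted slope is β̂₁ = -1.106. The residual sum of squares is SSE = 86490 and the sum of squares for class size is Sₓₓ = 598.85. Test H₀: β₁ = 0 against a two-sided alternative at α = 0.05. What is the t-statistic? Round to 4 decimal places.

MSE = SSE/(n − 2) = 86490/306 = 282.647.
SE(β̂₁) = √(MSE/Sₓₓ) = √(282.647/598.85) = 0.68701.
t = -1.106 / 0.68701 = -1.6099.
df = n − 2 = 306.
Two-sided p ≈ 0.1085, which is ≥ 0.05, so fail to reject H₀.
The data do not give significant evidence of an association between class size and test score.

t = -1.6099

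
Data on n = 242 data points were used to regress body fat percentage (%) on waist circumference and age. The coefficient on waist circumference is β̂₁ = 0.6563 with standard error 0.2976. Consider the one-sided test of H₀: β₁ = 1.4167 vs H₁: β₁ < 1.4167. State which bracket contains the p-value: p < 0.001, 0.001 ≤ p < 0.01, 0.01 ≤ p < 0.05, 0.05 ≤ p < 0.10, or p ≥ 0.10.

t = (0.6563 − 1.4167) / 0.2976 = -2.555.
df = n − k − 1 = 242 − 2 − 1 = 239.
One-sided p = P(T_{239} < t) ≈ 0.0056.
So 0.001 ≤ p < 0.01.

0.001 ≤ p < 0.01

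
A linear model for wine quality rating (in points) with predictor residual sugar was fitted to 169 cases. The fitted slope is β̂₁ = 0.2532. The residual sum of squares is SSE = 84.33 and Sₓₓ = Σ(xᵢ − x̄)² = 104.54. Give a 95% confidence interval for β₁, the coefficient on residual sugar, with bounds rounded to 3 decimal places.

(0.116, 0.390)

MSE = SSE/(n − 2) = 84.33/167 = 0.50497.
SE(β̂₁) = √(MSE/Sₓₓ) = √(0.50497/104.54) = 0.0695011.
df = n − 2 = 167.
t* = t_{0.025, 167} = 1.974271.
Margin = t* × SE = 1.974271 × 0.0695011 = 0.13721.
CI: 0.2532 ± 0.13721 → (0.116, 0.390).
With 95% confidence, each one-unit increase in residual sugar is associated with a change of between 0.116 and 0.390 points in wine quality rating.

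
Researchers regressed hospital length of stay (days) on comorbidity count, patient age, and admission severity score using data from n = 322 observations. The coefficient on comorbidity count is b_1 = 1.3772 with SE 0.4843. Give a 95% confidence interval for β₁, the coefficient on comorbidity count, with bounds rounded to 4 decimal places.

(0.4244, 2.3300)

df = n − k − 1 = 322 − 3 − 1 = 318.
t* = t_{0.025, 318} = 1.967452.
Margin = t* × SE = 1.967452 × 0.4843 = 0.952837.
CI: 1.3772 ± 0.952837 → (0.4244, 2.3300).
With 95% confidence, each one-unit increase in comorbidity count is associated with a change of between 0.4244 and 2.3300 days in hospital length of stay, holding the other predictors fixed.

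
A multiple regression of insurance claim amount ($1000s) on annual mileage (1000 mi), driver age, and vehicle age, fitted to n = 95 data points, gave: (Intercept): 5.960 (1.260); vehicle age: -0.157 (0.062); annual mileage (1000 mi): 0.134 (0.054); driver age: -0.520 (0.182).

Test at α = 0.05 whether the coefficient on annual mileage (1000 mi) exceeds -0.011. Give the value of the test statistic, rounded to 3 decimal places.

t = 2.685

Read off: b = 0.134, SE = 0.054 for annual mileage (1000 mi).
H₀: β₁ = -0.011 vs H₁: β₁ > -0.011.
t = (0.134 − (-0.011)) / 0.054 = 2.685.
df = n − k − 1 = 95 − 3 − 1 = 91.
One-sided p ≈ 0.0043, which is < 0.05, so reject H₀.
There is evidence that the true slope on annual mileage (1000 mi) exceeds -0.011 $1000s per unit, holding the other predictors fixed.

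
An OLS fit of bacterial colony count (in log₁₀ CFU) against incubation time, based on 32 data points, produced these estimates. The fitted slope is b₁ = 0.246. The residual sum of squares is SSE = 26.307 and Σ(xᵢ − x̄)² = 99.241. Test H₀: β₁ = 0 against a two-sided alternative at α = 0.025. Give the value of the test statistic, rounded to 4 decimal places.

t = 2.6170

MSE = SSE/(n − 2) = 26.307/30 = 0.8769.
SE(b₁) = √(MSE/Sₓₓ) = √(0.8769/99.241) = 0.0940003.
t = 0.246 / 0.0940003 = 2.6170.
df = n − 2 = 30.
Two-sided p ≈ 0.0138, which is < 0.025, so reject H₀.
There is evidence that incubation time is associated with bacterial colony count.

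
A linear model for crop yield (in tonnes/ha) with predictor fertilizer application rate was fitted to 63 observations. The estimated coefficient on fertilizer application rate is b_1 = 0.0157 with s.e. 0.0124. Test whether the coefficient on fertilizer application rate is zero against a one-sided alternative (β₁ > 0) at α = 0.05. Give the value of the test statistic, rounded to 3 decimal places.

H₀: β₁ = 0 vs H₁: β₁ > 0.
t = (b_1 − β₁⁰)/SE = 0.0157 / 0.0124 = 1.266.
df = n − 2 = 63 − 2 = 61.
One-sided p ≈ 0.1051, which is ≥ 0.05, so fail to reject H₀.
The data do not give significant evidence that the true slope on fertilizer application rate is positive.

t = 1.266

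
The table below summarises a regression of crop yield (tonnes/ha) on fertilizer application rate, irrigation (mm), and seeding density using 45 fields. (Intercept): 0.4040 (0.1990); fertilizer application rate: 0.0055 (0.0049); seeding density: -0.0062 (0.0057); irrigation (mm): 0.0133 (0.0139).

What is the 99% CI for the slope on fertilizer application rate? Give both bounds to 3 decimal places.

Read off: b = 0.0055, SE = 0.0049 for fertilizer application rate.
df = n − k − 1 = 45 − 3 − 1 = 41.
t* = t_{0.005, 41} = 2.701181.
Margin = t* × SE = 2.701181 × 0.0049 = 0.01324.
CI: 0.0055 ± 0.01324 → (-0.008, 0.019).

(-0.008, 0.019)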